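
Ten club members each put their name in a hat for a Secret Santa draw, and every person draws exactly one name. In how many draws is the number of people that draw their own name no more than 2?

3337406

Sum C(10,i)·!(10-i) for i = 0..2:
  i=0: C(10,0)·!10 = 1·1334961 = 1334961
  i=1: C(10,1)·!9 = 10·133496 = 1334960
  i=2: C(10,2)·!8 = 45·14833 = 667485
Total = 3337406.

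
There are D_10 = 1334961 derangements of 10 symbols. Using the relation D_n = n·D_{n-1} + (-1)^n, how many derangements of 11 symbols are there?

14684570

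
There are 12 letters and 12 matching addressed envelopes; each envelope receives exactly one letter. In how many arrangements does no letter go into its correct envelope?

176214841

The number of derangements of 12 is !12 = Σ_{k=0}^{12} (-1)^k·12!/k!
= 12! - 12!/1! + 12!/2! - 12!/3! + 12!/4! - 12!/5! + 12!/6! - 12!/7! + 12!/8! - 12!/9! + 12!/10! - 12!/11! + 12!/12!
= 479001600 - 479001600 + 239500800 - 79833600 + 19958400 - 3991680 + 665280 - 95040 + 11880 - 1320 + 132 - 12 + 1
= 176214841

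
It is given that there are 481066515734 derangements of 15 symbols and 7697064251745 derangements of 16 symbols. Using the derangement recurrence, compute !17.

130850092279664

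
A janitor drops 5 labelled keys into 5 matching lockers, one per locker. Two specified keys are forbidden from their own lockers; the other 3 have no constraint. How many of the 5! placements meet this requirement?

78

Inclusion-exclusion on the 2 forbidden self-matches:
Σ_{j=0}^{2} (-1)^j C(2,j)(5-j)!
= C(2,0)·5! - C(2,1)·4! + C(2,2)·3!
= 120 - 48 + 6
= 78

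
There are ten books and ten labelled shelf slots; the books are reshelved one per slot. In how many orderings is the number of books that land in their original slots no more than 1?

Sum C(10,i)·!(10-i) for i = 0..1:
  i=0: C(10,0)·!10 = 1·1334961 = 1334961
  i=1: C(10,1)·!9 = 10·133496 = 1334960
Total = 2669921.

2669921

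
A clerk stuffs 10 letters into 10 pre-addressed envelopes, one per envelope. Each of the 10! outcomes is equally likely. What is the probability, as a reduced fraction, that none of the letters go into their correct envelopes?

16481/44800

Favorable outcomes: !10 = 1334961.
Total outcomes: 10! = 3628800.
Probability = 1334961/3628800 = 16481/44800.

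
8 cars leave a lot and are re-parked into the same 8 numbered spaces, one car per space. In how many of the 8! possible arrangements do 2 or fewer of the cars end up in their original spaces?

37085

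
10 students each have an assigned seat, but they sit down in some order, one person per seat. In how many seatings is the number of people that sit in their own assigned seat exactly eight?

45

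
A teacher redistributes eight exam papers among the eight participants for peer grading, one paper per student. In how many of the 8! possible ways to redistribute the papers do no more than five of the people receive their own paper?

40291

Sum C(8,i)·!(8-i) for i = 0..5:
  i=0: C(8,0)·!8 = 1·14833 = 14833
  i=1: C(8,1)·!7 = 8·1854 = 14832
  i=2: C(8,2)·!6 = 28·265 = 7420
  i=3: C(8,3)·!5 = 56·44 = 2464
  i=4: C(8,4)·!4 = 70·9 = 630
  i=5: C(8,5)·!3 = 56·2 = 112
Total = 40291.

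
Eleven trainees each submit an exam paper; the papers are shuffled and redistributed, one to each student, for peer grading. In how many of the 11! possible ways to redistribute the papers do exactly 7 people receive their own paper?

2970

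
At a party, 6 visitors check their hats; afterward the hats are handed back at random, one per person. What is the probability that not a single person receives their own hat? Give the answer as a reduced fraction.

53/144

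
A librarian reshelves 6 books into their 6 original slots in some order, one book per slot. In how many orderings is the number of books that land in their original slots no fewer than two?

191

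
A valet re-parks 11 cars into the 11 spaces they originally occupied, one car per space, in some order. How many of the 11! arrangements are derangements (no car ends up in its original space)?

14684570

By inclusion-exclusion, !11 = Σ (-1)^k · 11!/k! for k=0..11
= 11! - 11!/1! + 11!/2! - 11!/3! + 11!/4! - 11!/5! + 11!/6! - 11!/7! + 11!/8! - 11!/9! + 11!/10! - 11!/11!
= 39916800 - 39916800 + 19958400 - 6652800 + 1663200 - 332640 + 55440 - 7920 + 990 - 110 + 11 - 1
= 14684570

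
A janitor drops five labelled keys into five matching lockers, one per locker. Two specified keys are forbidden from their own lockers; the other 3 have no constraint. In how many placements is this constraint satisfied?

78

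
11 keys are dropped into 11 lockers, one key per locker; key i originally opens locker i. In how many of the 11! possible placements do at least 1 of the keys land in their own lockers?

# with exactly i fixed is C(11,i)·!(11-i); sum over i=1..11:
  i=1: C(11,1)·!10 = 11·1334961 = 14684571
  i=2: C(11,2)·!9 = 55·133496 = 7342280
  i=3: C(11,3)·!8 = 165·14833 = 2447445
  i=4: C(11,4)·!7 = 330·1854 = 611820
  i=5: C(11,5)·!6 = 462·265 = 122430
  i=6: C(11,6)·!5 = 462·44 = 20328
  i=7: C(11,7)·!4 = 330·9 = 2970
  i=8: C(11,8)·!3 = 165·2 = 330
  i=9: C(11,9)·!2 = 55·1 = 55
  i=10: C(11,10)·!1 = 11·0 = 0
  i=11: C(11,11)·!0 = 1·1 = 1
Total = 25232230.

25232230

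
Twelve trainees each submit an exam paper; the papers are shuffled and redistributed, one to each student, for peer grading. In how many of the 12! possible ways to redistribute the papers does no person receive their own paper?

By inclusion-exclusion, !12 = Σ (-1)^k · 12!/k! for k=0..12
= 12! - 12!/1! + 12!/2! - 12!/3! + 12!/4! - 12!/5! + 12!/6! - 12!/7! + 12!/8! - 12!/9! + 12!/10! - 12!/11! + 12!/12!
= 479001600 - 479001600 + 239500800 - 79833600 + 19958400 - 3991680 + 665280 - 95040 + 11880 - 1320 + 132 - 12 + 1
= 176214841

176214841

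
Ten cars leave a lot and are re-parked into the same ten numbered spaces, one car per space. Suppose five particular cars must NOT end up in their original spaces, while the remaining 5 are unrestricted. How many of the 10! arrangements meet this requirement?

Inclusion-exclusion on the 5 forbidden self-matches:
Σ_{j=0}^{5} (-1)^j C(5,j)(10-j)!
= C(5,0)·10! - C(5,1)·9! + C(5,2)·8! - C(5,3)·7! + C(5,4)·6! - C(5,5)·5!
= 3628800 - 1814400 + 403200 - 50400 + 3600 - 120
= 2170680

2170680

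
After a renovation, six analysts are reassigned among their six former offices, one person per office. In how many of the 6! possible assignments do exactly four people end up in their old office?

Pick the 4 fixed positions: C(6,4) = 15 ways.
The remaining 2 must be deranged: !2 = 1.
Total: 15 × 1 = 15.

15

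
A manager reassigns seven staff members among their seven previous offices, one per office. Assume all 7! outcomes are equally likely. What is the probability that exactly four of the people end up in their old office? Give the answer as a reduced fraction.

Favorable outcomes: C(7,4)·!3 = 35·2 = 70.
Total outcomes: 7! = 5040.
Probability = 70/5040 = 1/72.

1/72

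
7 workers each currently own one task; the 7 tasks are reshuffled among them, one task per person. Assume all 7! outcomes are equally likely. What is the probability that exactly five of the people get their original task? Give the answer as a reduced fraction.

Favorable outcomes: C(7,5)·!2 = 21·1 = 21.
Total outcomes: 7! = 5040.
Probability = 21/5040 = 1/240.

1/240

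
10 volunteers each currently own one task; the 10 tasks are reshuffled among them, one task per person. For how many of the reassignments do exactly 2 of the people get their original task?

Pick the 2 fixed positions: C(10,2) = 45 ways.
The remaining 8 must be deranged: !8 = 14833.
Total: 45 × 14833 = 667485.

667485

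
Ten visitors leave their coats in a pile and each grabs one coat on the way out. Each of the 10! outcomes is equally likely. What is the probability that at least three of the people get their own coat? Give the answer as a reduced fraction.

Favorable outcomes: Σ_{i≥3} C(10,i)·!(10-i) = 120·1854 + 210·265 + 252·44 + 210·9 + 120·2 + 45·1 + 10·0 + 1·1 = 291394.
Total outcomes: 10! = 3628800.
Probability = 291394/3628800 = 145697/1814400.

145697/1814400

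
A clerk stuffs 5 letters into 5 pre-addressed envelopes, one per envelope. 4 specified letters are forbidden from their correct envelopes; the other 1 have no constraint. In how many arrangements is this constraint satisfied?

Inclusion-exclusion on the 4 forbidden self-matches:
Σ_{j=0}^{4} (-1)^j C(4,j)(5-j)!
= C(4,0)·5! - C(4,1)·4! + C(4,2)·3! - C(4,3)·2! + C(4,4)·1!
= 120 - 96 + 36 - 8 + 1
= 53

53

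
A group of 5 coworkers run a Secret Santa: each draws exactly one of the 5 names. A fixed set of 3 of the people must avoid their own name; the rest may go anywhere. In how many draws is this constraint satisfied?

Inclusion-exclusion on the 3 forbidden self-matches:
Σ_{j=0}^{3} (-1)^j C(3,j)(5-j)!
= C(3,0)·5! - C(3,1)·4! + C(3,2)·3! - C(3,3)·2!
= 120 - 72 + 18 - 2
= 64

64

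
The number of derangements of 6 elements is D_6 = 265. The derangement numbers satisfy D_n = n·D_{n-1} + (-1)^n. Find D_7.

1854

D_7 = 7·265 - 1 = 1854.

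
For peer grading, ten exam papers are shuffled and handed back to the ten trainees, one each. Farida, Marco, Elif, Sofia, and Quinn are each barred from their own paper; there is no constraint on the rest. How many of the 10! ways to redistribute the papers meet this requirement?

2170680

Let A_j be the event that the j-th constrained one is fixed. By inclusion-exclusion over the 5 events:
Σ_{j=0}^{5} (-1)^j C(5,j)(10-j)!
= C(5,0)·10! - C(5,1)·9! + C(5,2)·8! - C(5,3)·7! + C(5,4)·6! - C(5,5)·5!
= 3628800 - 1814400 + 403200 - 50400 + 3600 - 120
= 2170680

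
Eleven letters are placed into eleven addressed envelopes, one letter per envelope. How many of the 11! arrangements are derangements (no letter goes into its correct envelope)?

14684570

!11 is the nearest integer to 11!/e.
11! = 39916800, and 39916800/e ≈ 14684570.08, so !11 = 14684570.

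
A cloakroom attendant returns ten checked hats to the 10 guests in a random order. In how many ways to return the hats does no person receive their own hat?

!10 = 10! · Σ_{k=0}^{10} (-1)^k/k!
= 10! - 10!/1! + 10!/2! - 10!/3! + 10!/4! - 10!/5! + 10!/6! - 10!/7! + 10!/8! - 10!/9! + 10!/10!
= 3628800 - 3628800 + 1814400 - 604800 + 151200 - 30240 + 5040 - 720 + 90 - 10 + 1
= 1334961

1334961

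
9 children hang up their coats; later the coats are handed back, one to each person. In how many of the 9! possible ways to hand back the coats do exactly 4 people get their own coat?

Pick the 4 fixed positions: C(9,4) = 126 ways.
The remaining 5 must be deranged: !5 = 44.
Total: 126 × 44 = 5544.

5544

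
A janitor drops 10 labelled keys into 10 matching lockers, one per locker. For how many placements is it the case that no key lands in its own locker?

The subfactorial !10 = [10!/e] (nearest integer).
10! = 3628800, and 3628800/e ≈ 1334960.92, so !10 = 1334961.

1334961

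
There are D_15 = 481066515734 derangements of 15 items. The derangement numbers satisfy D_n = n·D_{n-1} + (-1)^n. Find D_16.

D_16 = 16·481066515734 + 1 = 7697064251745.

7697064251745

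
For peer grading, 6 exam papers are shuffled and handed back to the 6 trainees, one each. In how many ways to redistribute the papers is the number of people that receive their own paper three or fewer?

704

# with exactly i fixed is C(6,i)·!(6-i); sum over i=0..3:
  i=0: C(6,0)·!6 = 1·265 = 265
  i=1: C(6,1)·!5 = 6·44 = 264
  i=2: C(6,2)·!4 = 15·9 = 135
  i=3: C(6,3)·!3 = 20·2 = 40
Total = 704.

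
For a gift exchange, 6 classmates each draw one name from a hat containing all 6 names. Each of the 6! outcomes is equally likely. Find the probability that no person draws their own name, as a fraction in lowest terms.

53/144

Favorable outcomes: !6 = 265.
Total outcomes: 6! = 720.
Probability = 265/720 = 53/144.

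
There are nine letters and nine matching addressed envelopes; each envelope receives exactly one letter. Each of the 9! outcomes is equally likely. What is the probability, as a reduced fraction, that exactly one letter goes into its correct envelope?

Favorable outcomes: C(9,1)·!8 = 9·14833 = 133497.
Total outcomes: 9! = 362880.
Probability = 133497/362880 = 2119/5760.

2119/5760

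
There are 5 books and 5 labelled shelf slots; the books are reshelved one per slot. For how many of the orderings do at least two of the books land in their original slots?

# with exactly i fixed is C(5,i)·!(5-i); sum over i=2..5:
  i=2: C(5,2)·!3 = 10·2 = 20
  i=3: C(5,3)·!2 = 10·1 = 10
  i=4: C(5,4)·!1 = 5·0 = 0
  i=5: C(5,5)·!0 = 1·1 = 1
Total = 31.

31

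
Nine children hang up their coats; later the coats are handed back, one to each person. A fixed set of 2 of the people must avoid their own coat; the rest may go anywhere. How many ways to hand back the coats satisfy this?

287280

Inclusion-exclusion on the 2 forbidden self-matches:
Σ_{j=0}^{2} (-1)^j C(2,j)(9-j)!
= C(2,0)·9! - C(2,1)·8! + C(2,2)·7!
= 362880 - 80640 + 5040
= 287280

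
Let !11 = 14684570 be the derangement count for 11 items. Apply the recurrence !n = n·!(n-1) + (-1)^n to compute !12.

!12 = 12·14684570 + 1 = 176214841.

176214841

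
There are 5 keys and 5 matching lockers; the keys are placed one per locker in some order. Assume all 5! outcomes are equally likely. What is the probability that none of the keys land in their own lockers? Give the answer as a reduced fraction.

Favorable outcomes: !5 = 44.
Total outcomes: 5! = 120.
Probability = 44/120 = 11/30.

11/30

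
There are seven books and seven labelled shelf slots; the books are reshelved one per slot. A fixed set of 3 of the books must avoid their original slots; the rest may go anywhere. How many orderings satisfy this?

Inclusion-exclusion on the 3 forbidden self-matches:
Σ_{j=0}^{3} (-1)^j C(3,j)(7-j)!
= C(3,0)·7! - C(3,1)·6! + C(3,2)·5! - C(3,3)·4!
= 5040 - 2160 + 360 - 24
= 3216

3216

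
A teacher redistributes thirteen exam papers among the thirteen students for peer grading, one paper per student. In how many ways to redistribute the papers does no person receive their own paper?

2290792932

!13 = 13! · Σ_{k=0}^{13} (-1)^k/k!
= 13! - 13!/1! + 13!/2! - 13!/3! + 13!/4! - 13!/5! + 13!/6! - 13!/7! + 13!/8! - 13!/9! + 13!/10! - 13!/11! + 13!/12! - 13!/13!
= 6227020800 - 6227020800 + 3113510400 - 1037836800 + 259459200 - 51891840 + 8648640 - 1235520 + 154440 - 17160 + 1716 - 156 + 13 - 1
= 2290792932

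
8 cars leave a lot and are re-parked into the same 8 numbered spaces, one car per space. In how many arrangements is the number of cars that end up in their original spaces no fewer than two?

# with exactly i fixed is C(8,i)·!(8-i); sum over i=2..8:
  i=2: C(8,2)·!6 = 28·265 = 7420
  i=3: C(8,3)·!5 = 56·44 = 2464
  i=4: C(8,4)·!4 = 70·9 = 630
  i=5: C(8,5)·!3 = 56·2 = 112
  i=6: C(8,6)·!2 = 28·1 = 28
  i=7: C(8,7)·!1 = 8·0 = 0
  i=8: C(8,8)·!0 = 1·1 = 1
Total = 10655.

10655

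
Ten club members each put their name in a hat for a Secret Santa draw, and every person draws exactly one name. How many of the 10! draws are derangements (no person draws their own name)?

By inclusion-exclusion, !10 = Σ (-1)^k · 10!/k! for k=0..10
= 10! - 10!/1! + 10!/2! - 10!/3! + 10!/4! - 10!/5! + 10!/6! - 10!/7! + 10!/8! - 10!/9! + 10!/10!
= 3628800 - 3628800 + 1814400 - 604800 + 151200 - 30240 + 5040 - 720 + 90 - 10 + 1
= 1334961

1334961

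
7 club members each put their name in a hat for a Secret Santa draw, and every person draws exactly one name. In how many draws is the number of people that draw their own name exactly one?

Choose which one of the 7 is fixed: C(7,1) = 7.
The remaining 6 must be deranged: !6 = 265.
Total: 7 × 265 = 1855.

1855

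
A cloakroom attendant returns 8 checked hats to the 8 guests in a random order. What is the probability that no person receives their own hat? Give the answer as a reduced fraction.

2119/5760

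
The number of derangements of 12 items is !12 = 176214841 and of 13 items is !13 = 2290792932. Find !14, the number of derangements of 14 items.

!14 = (14-1)·(!13 + !12) = 13·(2290792932 + 176214841) = 13·2467007773 = 32071101049.

32071101049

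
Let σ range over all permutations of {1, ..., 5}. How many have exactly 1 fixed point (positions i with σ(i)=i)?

Pick the single fixed position: C(5,1) = 5 ways.
The remaining 4 must be deranged: !4 = 9.
Total: 5 × 9 = 45.

45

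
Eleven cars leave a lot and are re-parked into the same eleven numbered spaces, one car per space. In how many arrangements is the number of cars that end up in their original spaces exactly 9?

55

Pick the 9 fixed positions: C(11,9) = 55 ways.
The other 2 form a derangement: !2 = 1.
Total: 55 × 1 = 55.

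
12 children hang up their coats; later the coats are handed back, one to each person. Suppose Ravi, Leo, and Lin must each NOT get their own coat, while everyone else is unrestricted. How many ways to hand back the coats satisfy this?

369774720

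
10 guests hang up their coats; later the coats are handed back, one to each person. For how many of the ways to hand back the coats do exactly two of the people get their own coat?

Pick the 2 fixed positions: C(10,2) = 45 ways.
The other 8 form a derangement: !8 = 14833.
Total: 45 × 14833 = 667485.

667485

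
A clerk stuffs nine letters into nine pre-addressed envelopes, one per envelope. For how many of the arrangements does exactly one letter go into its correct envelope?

Pick the single fixed position: C(9,1) = 9 ways.
The other 8 form a derangement: !8 = 14833.
Total: 9 × 14833 = 133497.

133497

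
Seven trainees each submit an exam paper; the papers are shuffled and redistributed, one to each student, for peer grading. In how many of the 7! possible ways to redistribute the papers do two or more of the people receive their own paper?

# with exactly i fixed is C(7,i)·!(7-i); sum over i=2..7:
  i=2: C(7,2)·!5 = 21·44 = 924
  i=3: C(7,3)·!4 = 35·9 = 315
  i=4: C(7,4)·!3 = 35·2 = 70
  i=5: C(7,5)·!2 = 21·1 = 21
  i=6: C(7,6)·!1 = 7·0 = 0
  i=7: C(7,7)·!0 = 1·1 = 1
Total = 1331.

1331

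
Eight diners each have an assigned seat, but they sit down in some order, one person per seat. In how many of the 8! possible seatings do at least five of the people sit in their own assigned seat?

141

# with exactly i fixed is C(8,i)·!(8-i); sum over i=5..8:
  i=5: C(8,5)·!3 = 56·2 = 112
  i=6: C(8,6)·!2 = 28·1 = 28
  i=7: C(8,7)·!1 = 8·0 = 0
  i=8: C(8,8)·!0 = 1·1 = 1
Total = 141.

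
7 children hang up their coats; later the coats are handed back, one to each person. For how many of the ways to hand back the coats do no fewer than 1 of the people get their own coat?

3186

Sum C(7,i)·!(7-i) for i = 1..7:
  i=1: C(7,1)·!6 = 7·265 = 1855
  i=2: C(7,2)·!5 = 21·44 = 924
  i=3: C(7,3)·!4 = 35·9 = 315
  i=4: C(7,4)·!3 = 35·2 = 70
  i=5: C(7,5)·!2 = 21·1 = 21
  i=6: C(7,6)·!1 = 7·0 = 0
  i=7: C(7,7)·!0 = 1·1 = 1
Total = 3186.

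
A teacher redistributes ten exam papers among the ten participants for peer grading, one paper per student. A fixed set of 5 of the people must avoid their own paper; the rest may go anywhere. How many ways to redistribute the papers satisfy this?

2170680

Let A_j be the event that the j-th constrained one is fixed. By inclusion-exclusion over the 5 events:
Σ_{j=0}^{5} (-1)^j C(5,j)(10-j)!
= C(5,0)·10! - C(5,1)·9! + C(5,2)·8! - C(5,3)·7! + C(5,4)·6! - C(5,5)·5!
= 3628800 - 1814400 + 403200 - 50400 + 3600 - 120
= 2170680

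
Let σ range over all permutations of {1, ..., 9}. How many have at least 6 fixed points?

205

# with exactly i fixed is C(9,i)·!(9-i); sum over i=6..9:
  i=6: C(9,6)·!3 = 84·2 = 168
  i=7: C(9,7)·!2 = 36·1 = 36
  i=8: C(9,8)·!1 = 9·0 = 0
  i=9: C(9,9)·!0 = 1·1 = 1
Total = 205.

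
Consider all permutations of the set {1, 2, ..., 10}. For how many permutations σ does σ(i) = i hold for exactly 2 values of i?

667485

Choose which 2 of the 10 are fixed: C(10,2) = 45.
The other 8 form a derangement: !8 = 14833.
Total: 45 × 14833 = 667485.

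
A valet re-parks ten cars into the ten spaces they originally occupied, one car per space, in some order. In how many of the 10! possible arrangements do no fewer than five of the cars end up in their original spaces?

13264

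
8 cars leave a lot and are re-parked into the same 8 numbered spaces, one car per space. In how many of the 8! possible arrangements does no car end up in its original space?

14833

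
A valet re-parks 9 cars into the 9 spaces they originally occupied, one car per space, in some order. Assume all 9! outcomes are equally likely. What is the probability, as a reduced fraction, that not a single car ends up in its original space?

16687/45360

Favorable outcomes: !9 = 133496.
Total outcomes: 9! = 362880.
Probability = 133496/362880 = 16687/45360.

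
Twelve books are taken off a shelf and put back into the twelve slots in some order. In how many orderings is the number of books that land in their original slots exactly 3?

29369120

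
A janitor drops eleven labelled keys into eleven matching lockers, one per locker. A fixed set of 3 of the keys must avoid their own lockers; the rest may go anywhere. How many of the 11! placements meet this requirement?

30078720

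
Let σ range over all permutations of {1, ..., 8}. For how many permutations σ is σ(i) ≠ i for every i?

14833

!8 is the nearest integer to 8!/e.
8! = 40320, and 40320/e ≈ 14832.90, so !8 = 14833.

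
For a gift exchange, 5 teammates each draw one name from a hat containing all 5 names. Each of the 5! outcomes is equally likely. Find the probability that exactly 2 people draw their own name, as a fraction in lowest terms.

Favorable outcomes: C(5,2)·!3 = 10·2 = 20.
Total outcomes: 5! = 120.
Probability = 20/120 = 1/6.

1/6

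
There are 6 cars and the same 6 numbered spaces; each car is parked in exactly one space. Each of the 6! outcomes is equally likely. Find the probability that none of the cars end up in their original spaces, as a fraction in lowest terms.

Favorable outcomes: !6 = 265.
Total outcomes: 6! = 720.
Probability = 265/720 = 53/144.

53/144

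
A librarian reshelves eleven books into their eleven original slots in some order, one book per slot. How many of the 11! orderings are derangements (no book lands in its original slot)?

14684570

The subfactorial !11 = [11!/e] (nearest integer).
11! = 39916800, and 39916800/e ≈ 14684570.08, so !11 = 14684570.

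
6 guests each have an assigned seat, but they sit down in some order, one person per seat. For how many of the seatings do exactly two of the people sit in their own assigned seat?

Choose which 2 of the 6 are fixed: C(6,2) = 15.
The other 4 form a derangement: !4 = 9.
Total: 15 × 9 = 135.

135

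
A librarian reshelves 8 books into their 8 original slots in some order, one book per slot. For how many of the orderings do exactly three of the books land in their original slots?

2464

Pick the 3 fixed positions: C(8,3) = 56 ways.
The other 5 form a derangement: !5 = 44.
Total: 56 × 44 = 2464.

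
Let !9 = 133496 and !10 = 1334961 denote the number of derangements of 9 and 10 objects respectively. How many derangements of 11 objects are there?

!11 = (11-1)·(!10 + !9) = 10·(1334961 + 133496) = 10·1468457 = 14684570.

14684570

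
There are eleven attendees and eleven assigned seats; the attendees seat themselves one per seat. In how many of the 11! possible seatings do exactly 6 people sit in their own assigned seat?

20328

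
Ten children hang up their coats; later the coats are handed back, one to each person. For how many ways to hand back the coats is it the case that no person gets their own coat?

1334961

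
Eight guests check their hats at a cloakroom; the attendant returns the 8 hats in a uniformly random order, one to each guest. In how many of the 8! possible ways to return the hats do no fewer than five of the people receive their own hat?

Sum C(8,i)·!(8-i) for i = 5..8:
  i=5: C(8,5)·!3 = 56·2 = 112
  i=6: C(8,6)·!2 = 28·1 = 28
  i=7: C(8,7)·!1 = 8·0 = 0
  i=8: C(8,8)·!0 = 1·1 = 1
Total = 141.

141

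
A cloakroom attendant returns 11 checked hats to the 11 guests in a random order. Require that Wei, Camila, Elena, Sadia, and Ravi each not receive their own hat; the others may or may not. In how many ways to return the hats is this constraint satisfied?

25022880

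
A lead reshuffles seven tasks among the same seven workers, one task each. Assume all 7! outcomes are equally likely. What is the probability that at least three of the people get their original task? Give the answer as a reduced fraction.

Favorable outcomes: Σ_{i≥3} C(7,i)·!(7-i) = 35·9 + 35·2 + 21·1 + 7·0 + 1·1 = 407.
Total outcomes: 7! = 5040.
Probability = 407/5040 = 407/5040.

407/5040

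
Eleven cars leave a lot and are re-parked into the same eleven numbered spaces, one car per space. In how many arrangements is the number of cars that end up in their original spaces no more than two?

36711421

Sum C(11,i)·!(11-i) for i = 0..2:
  i=0: C(11,0)·!11 = 1·14684570 = 14684570
  i=1: C(11,1)·!10 = 11·1334961 = 14684571
  i=2: C(11,2)·!9 = 55·133496 = 7342280
Total = 36711421.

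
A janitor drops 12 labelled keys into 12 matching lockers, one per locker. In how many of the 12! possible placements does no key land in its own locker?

176214841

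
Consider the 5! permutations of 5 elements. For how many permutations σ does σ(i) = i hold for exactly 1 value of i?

Choose which one of the 5 is fixed: C(5,1) = 5.
The other 4 form a derangement: !4 = 9.
Total: 5 × 9 = 45.

45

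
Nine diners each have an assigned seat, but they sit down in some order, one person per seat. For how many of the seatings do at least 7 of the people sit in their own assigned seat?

# with exactly i fixed is C(9,i)·!(9-i); sum over i=7..9:
  i=7: C(9,7)·!2 = 36·1 = 36
  i=8: C(9,8)·!1 = 9·0 = 0
  i=9: C(9,9)·!0 = 1·1 = 1
Total = 37.

37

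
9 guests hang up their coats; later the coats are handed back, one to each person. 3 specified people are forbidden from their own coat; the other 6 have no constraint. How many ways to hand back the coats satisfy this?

256320

Let A_j be the event that the j-th constrained one is fixed. By inclusion-exclusion over the 3 events:
Σ_{j=0}^{3} (-1)^j C(3,j)(9-j)!
= C(3,0)·9! - C(3,1)·8! + C(3,2)·7! - C(3,3)·6!
= 362880 - 120960 + 15120 - 720
= 256320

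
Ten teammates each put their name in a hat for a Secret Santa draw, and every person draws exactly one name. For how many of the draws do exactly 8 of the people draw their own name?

Choose which 8 of the 10 are fixed: C(10,8) = 45.
The remaining 2 must be deranged: !2 = 1.
Total: 45 × 1 = 45.

45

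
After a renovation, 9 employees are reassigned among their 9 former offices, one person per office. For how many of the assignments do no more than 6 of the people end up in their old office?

362843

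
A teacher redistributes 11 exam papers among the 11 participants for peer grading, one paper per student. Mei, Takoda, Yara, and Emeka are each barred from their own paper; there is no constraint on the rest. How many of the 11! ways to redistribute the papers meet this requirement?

Inclusion-exclusion on the 4 forbidden self-matches:
Σ_{j=0}^{4} (-1)^j C(4,j)(11-j)!
= C(4,0)·11! - C(4,1)·10! + C(4,2)·9! - C(4,3)·8! + C(4,4)·7!
= 39916800 - 14515200 + 2177280 - 161280 + 5040
= 27422640

27422640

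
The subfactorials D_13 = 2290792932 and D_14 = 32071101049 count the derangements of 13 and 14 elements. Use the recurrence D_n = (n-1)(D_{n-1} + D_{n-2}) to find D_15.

481066515734

D_15 = (15-1)·(D_14 + D_13) = 14·(32071101049 + 2290792932) = 14·34361893981 = 481066515734.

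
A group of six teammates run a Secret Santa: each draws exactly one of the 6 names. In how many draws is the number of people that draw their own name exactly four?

Pick the 4 fixed positions: C(6,4) = 15 ways.
The remaining 2 must be deranged: !2 = 1.
Total: 15 × 1 = 15.

15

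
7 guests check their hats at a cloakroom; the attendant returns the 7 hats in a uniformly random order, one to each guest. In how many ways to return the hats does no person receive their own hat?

The number of derangements of 7 is !7 = Σ_{k=0}^{7} (-1)^k·7!/k!
= 7! - 7!/1! + 7!/2! - 7!/3! + 7!/4! - 7!/5! + 7!/6! - 7!/7!
= 5040 - 5040 + 2520 - 840 + 210 - 42 + 7 - 1
= 1854

1854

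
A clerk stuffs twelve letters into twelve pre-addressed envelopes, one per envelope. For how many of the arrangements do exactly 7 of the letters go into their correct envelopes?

34848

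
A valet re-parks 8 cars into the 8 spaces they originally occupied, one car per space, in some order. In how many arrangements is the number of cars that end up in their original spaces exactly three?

2464

Choose which 3 of the 8 are fixed: C(8,3) = 56.
The remaining 5 must be deranged: !5 = 44.
Total: 56 × 44 = 2464.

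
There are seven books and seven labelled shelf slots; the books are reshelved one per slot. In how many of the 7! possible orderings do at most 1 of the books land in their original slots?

3709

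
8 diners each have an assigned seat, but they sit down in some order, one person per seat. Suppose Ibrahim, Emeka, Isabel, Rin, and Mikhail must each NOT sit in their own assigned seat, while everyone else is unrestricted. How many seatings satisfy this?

21234

Inclusion-exclusion on the 5 forbidden self-matches:
Σ_{j=0}^{5} (-1)^j C(5,j)(8-j)!
= C(5,0)·8! - C(5,1)·7! + C(5,2)·6! - C(5,3)·5! + C(5,4)·4! - C(5,5)·3!
= 40320 - 25200 + 7200 - 1200 + 120 - 6
= 21234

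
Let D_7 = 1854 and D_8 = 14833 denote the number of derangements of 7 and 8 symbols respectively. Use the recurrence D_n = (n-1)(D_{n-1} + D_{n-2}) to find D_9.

133496

D_9 = (9-1)·(D_8 + D_7) = 8·(14833 + 1854) = 8·16687 = 133496.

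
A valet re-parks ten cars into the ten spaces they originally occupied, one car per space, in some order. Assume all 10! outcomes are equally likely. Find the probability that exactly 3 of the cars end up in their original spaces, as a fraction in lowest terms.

103/1680

Favorable outcomes: C(10,3)·!7 = 120·1854 = 222480.
Total outcomes: 10! = 3628800.
Probability = 222480/3628800 = 103/1680.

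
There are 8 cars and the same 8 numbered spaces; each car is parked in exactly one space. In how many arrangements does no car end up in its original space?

Use !n = n·!(n-1) + (-1)^n.
!8 = 8·1854 + 1 = 14833

14833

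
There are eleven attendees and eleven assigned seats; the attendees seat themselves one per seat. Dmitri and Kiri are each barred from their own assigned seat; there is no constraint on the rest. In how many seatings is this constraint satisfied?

33022080

Let A_j be the event that the j-th constrained one is fixed. By inclusion-exclusion over the 2 events:
Σ_{j=0}^{2} (-1)^j C(2,j)(11-j)!
= C(2,0)·11! - C(2,1)·10! + C(2,2)·9!
= 39916800 - 7257600 + 362880
= 33022080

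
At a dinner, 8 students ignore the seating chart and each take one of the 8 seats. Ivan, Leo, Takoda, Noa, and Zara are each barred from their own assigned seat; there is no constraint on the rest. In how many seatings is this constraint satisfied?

21234

Let A_j be the event that the j-th constrained one is fixed. By inclusion-exclusion over the 5 events:
Σ_{j=0}^{5} (-1)^j C(5,j)(8-j)!
= C(5,0)·8! - C(5,1)·7! + C(5,2)·6! - C(5,3)·5! + C(5,4)·4! - C(5,5)·3!
= 40320 - 25200 + 7200 - 1200 + 120 - 6
= 21234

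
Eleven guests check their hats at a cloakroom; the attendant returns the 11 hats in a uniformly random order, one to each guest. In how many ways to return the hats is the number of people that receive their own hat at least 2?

# with exactly i fixed is C(11,i)·!(11-i); sum over i=2..11:
  i=2: C(11,2)·!9 = 55·133496 = 7342280
  i=3: C(11,3)·!8 = 165·14833 = 2447445
  i=4: C(11,4)·!7 = 330·1854 = 611820
  i=5: C(11,5)·!6 = 462·265 = 122430
  i=6: C(11,6)·!5 = 462·44 = 20328
  i=7: C(11,7)·!4 = 330·9 = 2970
  i=8: C(11,8)·!3 = 165·2 = 330
  i=9: C(11,9)·!2 = 55·1 = 55
  i=10: C(11,10)·!1 = 11·0 = 0
  i=11: C(11,11)·!0 = 1·1 = 1
Total = 10547659.

10547659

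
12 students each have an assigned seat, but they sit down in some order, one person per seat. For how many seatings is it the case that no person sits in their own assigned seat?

176214841

!12 = 12! · Σ_{k=0}^{12} (-1)^k/k!
= 12! - 12!/1! + 12!/2! - 12!/3! + 12!/4! - 12!/5! + 12!/6! - 12!/7! + 12!/8! - 12!/9! + 12!/10! - 12!/11! + 12!/12!
= 479001600 - 479001600 + 239500800 - 79833600 + 19958400 - 3991680 + 665280 - 95040 + 11880 - 1320 + 132 - 12 + 1
= 176214841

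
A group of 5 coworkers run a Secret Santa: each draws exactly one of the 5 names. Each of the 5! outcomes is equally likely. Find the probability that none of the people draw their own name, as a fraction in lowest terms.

Favorable outcomes: !5 = 44.
Total outcomes: 5! = 120.
Probability = 44/120 = 11/30.

11/30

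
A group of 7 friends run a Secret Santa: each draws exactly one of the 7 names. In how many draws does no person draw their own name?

1854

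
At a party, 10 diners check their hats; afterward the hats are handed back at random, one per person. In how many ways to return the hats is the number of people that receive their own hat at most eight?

# with exactly i fixed is C(10,i)·!(10-i); sum over i=0..8:
  i=0: C(10,0)·!10 = 1·1334961 = 1334961
  i=1: C(10,1)·!9 = 10·133496 = 1334960
  i=2: C(10,2)·!8 = 45·14833 = 667485
  i=3: C(10,3)·!7 = 120·1854 = 222480
  i=4: C(10,4)·!6 = 210·265 = 55650
  i=5: C(10,5)·!5 = 252·44 = 11088
  i=6: C(10,6)·!4 = 210·9 = 1890
  i=7: C(10,7)·!3 = 120·2 = 240
  i=8: C(10,8)·!2 = 45·1 = 45
Total = 3628799.

3628799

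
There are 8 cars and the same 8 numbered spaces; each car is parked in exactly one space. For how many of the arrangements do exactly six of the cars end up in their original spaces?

28

Pick the 6 fixed positions: C(8,6) = 28 ways.
The other 2 form a derangement: !2 = 1.
Total: 28 × 1 = 28.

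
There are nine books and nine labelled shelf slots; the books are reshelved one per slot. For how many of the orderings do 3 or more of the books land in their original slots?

29143

# with exactly i fixed is C(9,i)·!(9-i); sum over i=3..9:
  i=3: C(9,3)·!6 = 84·265 = 22260
  i=4: C(9,4)·!5 = 126·44 = 5544
  i=5: C(9,5)·!4 = 126·9 = 1134
  i=6: C(9,6)·!3 = 84·2 = 168
  i=7: C(9,7)·!2 = 36·1 = 36
  i=8: C(9,8)·!1 = 9·0 = 0
  i=9: C(9,9)·!0 = 1·1 = 1
Total = 29143.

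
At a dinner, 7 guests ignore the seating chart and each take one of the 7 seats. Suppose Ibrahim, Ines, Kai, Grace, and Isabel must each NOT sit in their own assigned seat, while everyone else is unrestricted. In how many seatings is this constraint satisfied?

2428

Let A_j be the event that the j-th constrained one is fixed. By inclusion-exclusion over the 5 events:
Σ_{j=0}^{5} (-1)^j C(5,j)(7-j)!
= C(5,0)·7! - C(5,1)·6! + C(5,2)·5! - C(5,3)·4! + C(5,4)·3! - C(5,5)·2!
= 5040 - 3600 + 1200 - 240 + 30 - 2
= 2428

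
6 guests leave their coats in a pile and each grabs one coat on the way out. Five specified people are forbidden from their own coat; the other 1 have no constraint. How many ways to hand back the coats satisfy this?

309

Let A_j be the event that the j-th constrained one is fixed. By inclusion-exclusion over the 5 events:
Σ_{j=0}^{5} (-1)^j C(5,j)(6-j)!
= C(5,0)·6! - C(5,1)·5! + C(5,2)·4! - C(5,3)·3! + C(5,4)·2! - C(5,5)·1!
= 720 - 600 + 240 - 60 + 10 - 1
= 309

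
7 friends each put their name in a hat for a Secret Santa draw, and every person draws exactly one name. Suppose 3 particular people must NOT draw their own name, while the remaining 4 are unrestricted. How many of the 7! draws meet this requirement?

3216

Inclusion-exclusion on the 3 forbidden self-matches:
Σ_{j=0}^{3} (-1)^j C(3,j)(7-j)!
= C(3,0)·7! - C(3,1)·6! + C(3,2)·5! - C(3,3)·4!
= 5040 - 2160 + 360 - 24
= 3216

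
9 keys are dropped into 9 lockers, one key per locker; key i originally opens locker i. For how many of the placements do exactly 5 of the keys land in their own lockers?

1134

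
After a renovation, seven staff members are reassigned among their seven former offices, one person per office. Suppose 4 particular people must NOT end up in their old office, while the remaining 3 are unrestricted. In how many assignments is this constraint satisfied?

2790

Let A_j be the event that the j-th constrained one is fixed. By inclusion-exclusion over the 4 events:
Σ_{j=0}^{4} (-1)^j C(4,j)(7-j)!
= C(4,0)·7! - C(4,1)·6! + C(4,2)·5! - C(4,3)·4! + C(4,4)·3!
= 5040 - 2880 + 720 - 96 + 6
= 2790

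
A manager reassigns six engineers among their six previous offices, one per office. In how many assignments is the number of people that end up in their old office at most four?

719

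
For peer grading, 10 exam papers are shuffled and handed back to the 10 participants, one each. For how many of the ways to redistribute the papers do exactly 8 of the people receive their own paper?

45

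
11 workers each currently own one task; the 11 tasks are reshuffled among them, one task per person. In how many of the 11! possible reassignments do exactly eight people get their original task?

330

Choose which 8 of the 11 are fixed: C(11,8) = 165.
The remaining 3 must be deranged: !3 = 2.
Total: 165 × 2 = 330.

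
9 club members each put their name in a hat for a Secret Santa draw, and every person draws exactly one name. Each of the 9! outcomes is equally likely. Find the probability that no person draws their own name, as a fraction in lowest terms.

Favorable outcomes: !9 = 133496.
Total outcomes: 9! = 362880.
Probability = 133496/362880 = 16687/45360.

16687/45360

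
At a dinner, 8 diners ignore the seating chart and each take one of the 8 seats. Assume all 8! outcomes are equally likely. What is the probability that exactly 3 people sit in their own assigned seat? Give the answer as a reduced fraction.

Favorable outcomes: C(8,3)·!5 = 56·44 = 2464.
Total outcomes: 8! = 40320.
Probability = 2464/40320 = 11/180.

11/180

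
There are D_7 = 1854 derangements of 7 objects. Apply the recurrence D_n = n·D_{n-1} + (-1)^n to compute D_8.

14833

D_8 = 8·1854 + 1 = 14833.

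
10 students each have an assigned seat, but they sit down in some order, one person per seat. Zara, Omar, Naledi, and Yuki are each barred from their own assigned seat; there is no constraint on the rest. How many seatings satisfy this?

Inclusion-exclusion on the 4 forbidden self-matches:
Σ_{j=0}^{4} (-1)^j C(4,j)(10-j)!
= C(4,0)·10! - C(4,1)·9! + C(4,2)·8! - C(4,3)·7! + C(4,4)·6!
= 3628800 - 1451520 + 241920 - 20160 + 720
= 2399760

2399760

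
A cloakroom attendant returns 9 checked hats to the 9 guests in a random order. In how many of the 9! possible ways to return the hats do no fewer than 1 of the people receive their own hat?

229384

# with exactly i fixed is C(9,i)·!(9-i); sum over i=1..9:
  i=1: C(9,1)·!8 = 9·14833 = 133497
  i=2: C(9,2)·!7 = 36·1854 = 66744
  i=3: C(9,3)·!6 = 84·265 = 22260
  i=4: C(9,4)·!5 = 126·44 = 5544
  i=5: C(9,5)·!4 = 126·9 = 1134
  i=6: C(9,6)·!3 = 84·2 = 168
  i=7: C(9,7)·!2 = 36·1 = 36
  i=8: C(9,8)·!1 = 9·0 = 0
  i=9: C(9,9)·!0 = 1·1 = 1
Total = 229384.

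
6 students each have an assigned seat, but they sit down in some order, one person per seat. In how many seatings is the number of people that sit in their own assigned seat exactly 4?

15

Choose which 4 of the 6 are fixed: C(6,4) = 15.
The remaining 2 must be deranged: !2 = 1.
Total: 15 × 1 = 15.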